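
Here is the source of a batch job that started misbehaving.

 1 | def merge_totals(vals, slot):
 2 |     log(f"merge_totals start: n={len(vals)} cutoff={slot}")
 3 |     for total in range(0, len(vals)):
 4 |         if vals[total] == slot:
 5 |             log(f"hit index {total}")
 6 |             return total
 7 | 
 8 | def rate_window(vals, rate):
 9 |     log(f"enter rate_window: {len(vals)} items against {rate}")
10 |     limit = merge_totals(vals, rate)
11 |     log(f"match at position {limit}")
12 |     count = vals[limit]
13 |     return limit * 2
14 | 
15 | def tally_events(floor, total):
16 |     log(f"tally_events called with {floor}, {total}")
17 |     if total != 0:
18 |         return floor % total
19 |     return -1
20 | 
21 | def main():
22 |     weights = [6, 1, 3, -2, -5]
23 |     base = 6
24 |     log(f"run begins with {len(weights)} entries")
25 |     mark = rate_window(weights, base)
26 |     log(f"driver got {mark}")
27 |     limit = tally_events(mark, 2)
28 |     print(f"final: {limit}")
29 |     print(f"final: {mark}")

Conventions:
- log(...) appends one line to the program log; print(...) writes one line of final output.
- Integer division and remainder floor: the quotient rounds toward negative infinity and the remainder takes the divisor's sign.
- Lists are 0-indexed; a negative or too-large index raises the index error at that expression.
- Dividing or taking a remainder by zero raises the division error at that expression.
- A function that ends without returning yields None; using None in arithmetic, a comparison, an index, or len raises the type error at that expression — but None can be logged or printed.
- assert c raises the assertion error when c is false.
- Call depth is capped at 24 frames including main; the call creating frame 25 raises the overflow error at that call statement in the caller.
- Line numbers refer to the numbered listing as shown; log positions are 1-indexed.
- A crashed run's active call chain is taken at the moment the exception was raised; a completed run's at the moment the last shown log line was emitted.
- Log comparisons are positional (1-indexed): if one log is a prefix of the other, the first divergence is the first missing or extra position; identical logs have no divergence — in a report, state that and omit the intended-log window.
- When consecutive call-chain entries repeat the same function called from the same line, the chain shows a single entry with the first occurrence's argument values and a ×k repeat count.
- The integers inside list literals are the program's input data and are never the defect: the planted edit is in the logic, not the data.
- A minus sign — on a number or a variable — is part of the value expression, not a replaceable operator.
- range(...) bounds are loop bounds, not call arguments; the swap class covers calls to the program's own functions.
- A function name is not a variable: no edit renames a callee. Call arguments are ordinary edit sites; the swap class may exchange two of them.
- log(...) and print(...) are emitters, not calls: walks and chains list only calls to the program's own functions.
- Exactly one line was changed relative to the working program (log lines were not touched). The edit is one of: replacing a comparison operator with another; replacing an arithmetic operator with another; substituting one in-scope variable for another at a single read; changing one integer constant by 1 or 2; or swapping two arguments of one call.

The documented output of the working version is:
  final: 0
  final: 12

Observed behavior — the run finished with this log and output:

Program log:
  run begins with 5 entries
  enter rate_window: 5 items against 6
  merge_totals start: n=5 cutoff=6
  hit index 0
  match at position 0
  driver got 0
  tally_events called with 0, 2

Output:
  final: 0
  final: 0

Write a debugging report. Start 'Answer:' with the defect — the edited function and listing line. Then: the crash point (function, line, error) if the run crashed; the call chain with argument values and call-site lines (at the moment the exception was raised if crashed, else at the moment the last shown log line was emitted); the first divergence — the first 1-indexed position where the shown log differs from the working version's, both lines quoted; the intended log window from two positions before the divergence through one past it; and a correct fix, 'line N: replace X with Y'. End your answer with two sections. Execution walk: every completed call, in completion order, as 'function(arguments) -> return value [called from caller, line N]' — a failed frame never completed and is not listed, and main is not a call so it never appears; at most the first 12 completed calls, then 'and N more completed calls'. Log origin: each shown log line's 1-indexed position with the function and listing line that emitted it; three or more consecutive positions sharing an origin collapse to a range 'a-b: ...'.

Answer: the defect is in rate_window at line 13.
Core observation: Log line 6 is where behavior first shows: 'driver got 0' appears instead of 'driver got 12'.
Call chain: main -> tally_events(0, 2) (called at line 27).
First divergence: at position 6 the run shows 'driver got 0' where the working version logs 'driver got 12'.
Intended log window:
  4: hit index 0
  5: match at position 0
  6: driver got 12
  7: tally_events called with 12, 2
Execution walk:
  merge_totals([6, 1, 3, -2, -5], 6) -> 0  [called from rate_window, line 10]
  rate_window([6, 1, 3, -2, -5], 6) -> 0  [called from main, line 25]
  tally_events(0, 2) -> 0  [called from main, line 27]
Log origin:
  1: emitted by main (line 24)
  2: emitted by rate_window (line 9)
  3: emitted by merge_totals (line 2)
  4: emitted by merge_totals (line 5)
  5: emitted by rate_window (line 11)
  6: emitted by main (line 26)
  7: emitted by tally_events (line 16)
A correct fix: line 13: replace `limit` with `count`.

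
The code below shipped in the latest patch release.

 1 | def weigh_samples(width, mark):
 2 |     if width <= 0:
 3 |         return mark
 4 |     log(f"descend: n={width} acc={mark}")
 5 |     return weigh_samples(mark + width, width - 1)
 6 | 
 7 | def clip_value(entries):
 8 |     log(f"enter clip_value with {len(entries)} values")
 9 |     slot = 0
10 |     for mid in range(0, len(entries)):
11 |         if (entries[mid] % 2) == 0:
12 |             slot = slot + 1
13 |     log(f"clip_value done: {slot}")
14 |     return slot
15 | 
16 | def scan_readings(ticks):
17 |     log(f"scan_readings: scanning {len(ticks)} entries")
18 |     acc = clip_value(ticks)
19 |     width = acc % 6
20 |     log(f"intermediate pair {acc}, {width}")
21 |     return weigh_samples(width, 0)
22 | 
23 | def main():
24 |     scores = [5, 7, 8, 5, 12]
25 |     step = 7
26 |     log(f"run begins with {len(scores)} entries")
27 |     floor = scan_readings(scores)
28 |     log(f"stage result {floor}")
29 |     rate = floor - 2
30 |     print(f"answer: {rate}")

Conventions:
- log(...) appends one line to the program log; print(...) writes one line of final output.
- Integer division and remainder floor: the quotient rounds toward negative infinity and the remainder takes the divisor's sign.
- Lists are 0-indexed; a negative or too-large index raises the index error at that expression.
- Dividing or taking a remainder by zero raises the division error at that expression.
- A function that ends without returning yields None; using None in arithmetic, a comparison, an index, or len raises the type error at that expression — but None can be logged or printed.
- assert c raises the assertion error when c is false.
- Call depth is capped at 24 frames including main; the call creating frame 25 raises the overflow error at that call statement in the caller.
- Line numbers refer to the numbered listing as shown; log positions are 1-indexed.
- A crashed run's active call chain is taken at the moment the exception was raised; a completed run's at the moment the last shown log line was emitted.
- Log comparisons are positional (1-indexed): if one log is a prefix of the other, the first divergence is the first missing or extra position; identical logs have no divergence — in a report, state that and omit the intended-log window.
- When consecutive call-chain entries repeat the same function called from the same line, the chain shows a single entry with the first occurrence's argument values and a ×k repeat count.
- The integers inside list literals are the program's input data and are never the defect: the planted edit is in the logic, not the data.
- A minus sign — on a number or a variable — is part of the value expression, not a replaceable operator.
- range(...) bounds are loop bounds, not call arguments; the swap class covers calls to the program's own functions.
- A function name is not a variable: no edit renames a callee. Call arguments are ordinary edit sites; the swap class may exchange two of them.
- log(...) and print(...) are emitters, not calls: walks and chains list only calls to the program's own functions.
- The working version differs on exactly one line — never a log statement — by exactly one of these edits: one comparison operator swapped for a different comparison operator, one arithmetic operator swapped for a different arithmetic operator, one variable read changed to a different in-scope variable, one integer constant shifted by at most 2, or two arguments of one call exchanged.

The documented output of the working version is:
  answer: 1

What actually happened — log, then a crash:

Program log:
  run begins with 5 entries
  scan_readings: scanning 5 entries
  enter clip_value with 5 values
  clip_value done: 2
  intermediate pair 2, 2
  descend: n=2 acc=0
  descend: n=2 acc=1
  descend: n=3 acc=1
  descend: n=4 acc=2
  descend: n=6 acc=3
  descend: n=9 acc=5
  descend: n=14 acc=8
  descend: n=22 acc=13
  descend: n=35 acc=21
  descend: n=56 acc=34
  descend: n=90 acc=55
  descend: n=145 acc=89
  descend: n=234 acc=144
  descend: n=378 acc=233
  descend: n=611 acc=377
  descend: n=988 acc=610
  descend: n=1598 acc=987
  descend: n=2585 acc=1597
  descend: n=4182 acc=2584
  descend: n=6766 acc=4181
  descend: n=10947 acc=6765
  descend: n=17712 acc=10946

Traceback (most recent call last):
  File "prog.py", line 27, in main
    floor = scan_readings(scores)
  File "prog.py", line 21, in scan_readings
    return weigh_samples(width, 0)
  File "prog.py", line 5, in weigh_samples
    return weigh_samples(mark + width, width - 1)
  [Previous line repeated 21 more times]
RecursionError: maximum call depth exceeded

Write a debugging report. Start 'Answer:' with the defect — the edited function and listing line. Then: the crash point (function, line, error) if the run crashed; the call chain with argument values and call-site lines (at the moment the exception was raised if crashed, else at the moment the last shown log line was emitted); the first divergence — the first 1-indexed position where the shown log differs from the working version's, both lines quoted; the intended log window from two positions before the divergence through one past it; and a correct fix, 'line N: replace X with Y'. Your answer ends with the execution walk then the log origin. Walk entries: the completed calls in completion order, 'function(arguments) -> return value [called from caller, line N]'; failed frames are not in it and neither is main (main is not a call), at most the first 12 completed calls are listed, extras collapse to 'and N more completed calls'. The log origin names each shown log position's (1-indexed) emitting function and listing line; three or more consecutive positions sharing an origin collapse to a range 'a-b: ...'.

Answer: the defect is in weigh_samples at line 5.
Core observation: Log line 7 is where behavior first shows: 'descend: n=2 acc=1' appears instead of 'descend: n=1 acc=2'.
Crash: weigh_samples, line 5, RecursionError.
Call chain: main -> scan_readings([5, 7, 8, 5, 12]) (called at line 27) -> weigh_samples(2, 0) (called at line 21) -> weigh_samples(2, 1) (called at line 5) ×21.
First divergence: position 7; shown 'descend: n=2 acc=1' vs intended 'descend: n=1 acc=2'.
Intended log window:
  5: intermediate pair 2, 2
  6: descend: n=2 acc=0
  7: descend: n=1 acc=2
  8: stage result 3
Execution walk:
  clip_value([5, 7, 8, 5, 12]) -> 2  [called from scan_readings, line 18]
Log line origins:
  1: emitted by main (line 26)
  2: emitted by scan_readings (line 17)
  3: emitted by clip_value (line 8)
  4: emitted by clip_value (line 13)
  5: emitted by scan_readings (line 20)
  6-27: emitted by weigh_samples (line 4)
A correct fix: line 5: replace `weigh_samples(mark + width, width - 1)` with `weigh_samples(width - 1, mark + width)`.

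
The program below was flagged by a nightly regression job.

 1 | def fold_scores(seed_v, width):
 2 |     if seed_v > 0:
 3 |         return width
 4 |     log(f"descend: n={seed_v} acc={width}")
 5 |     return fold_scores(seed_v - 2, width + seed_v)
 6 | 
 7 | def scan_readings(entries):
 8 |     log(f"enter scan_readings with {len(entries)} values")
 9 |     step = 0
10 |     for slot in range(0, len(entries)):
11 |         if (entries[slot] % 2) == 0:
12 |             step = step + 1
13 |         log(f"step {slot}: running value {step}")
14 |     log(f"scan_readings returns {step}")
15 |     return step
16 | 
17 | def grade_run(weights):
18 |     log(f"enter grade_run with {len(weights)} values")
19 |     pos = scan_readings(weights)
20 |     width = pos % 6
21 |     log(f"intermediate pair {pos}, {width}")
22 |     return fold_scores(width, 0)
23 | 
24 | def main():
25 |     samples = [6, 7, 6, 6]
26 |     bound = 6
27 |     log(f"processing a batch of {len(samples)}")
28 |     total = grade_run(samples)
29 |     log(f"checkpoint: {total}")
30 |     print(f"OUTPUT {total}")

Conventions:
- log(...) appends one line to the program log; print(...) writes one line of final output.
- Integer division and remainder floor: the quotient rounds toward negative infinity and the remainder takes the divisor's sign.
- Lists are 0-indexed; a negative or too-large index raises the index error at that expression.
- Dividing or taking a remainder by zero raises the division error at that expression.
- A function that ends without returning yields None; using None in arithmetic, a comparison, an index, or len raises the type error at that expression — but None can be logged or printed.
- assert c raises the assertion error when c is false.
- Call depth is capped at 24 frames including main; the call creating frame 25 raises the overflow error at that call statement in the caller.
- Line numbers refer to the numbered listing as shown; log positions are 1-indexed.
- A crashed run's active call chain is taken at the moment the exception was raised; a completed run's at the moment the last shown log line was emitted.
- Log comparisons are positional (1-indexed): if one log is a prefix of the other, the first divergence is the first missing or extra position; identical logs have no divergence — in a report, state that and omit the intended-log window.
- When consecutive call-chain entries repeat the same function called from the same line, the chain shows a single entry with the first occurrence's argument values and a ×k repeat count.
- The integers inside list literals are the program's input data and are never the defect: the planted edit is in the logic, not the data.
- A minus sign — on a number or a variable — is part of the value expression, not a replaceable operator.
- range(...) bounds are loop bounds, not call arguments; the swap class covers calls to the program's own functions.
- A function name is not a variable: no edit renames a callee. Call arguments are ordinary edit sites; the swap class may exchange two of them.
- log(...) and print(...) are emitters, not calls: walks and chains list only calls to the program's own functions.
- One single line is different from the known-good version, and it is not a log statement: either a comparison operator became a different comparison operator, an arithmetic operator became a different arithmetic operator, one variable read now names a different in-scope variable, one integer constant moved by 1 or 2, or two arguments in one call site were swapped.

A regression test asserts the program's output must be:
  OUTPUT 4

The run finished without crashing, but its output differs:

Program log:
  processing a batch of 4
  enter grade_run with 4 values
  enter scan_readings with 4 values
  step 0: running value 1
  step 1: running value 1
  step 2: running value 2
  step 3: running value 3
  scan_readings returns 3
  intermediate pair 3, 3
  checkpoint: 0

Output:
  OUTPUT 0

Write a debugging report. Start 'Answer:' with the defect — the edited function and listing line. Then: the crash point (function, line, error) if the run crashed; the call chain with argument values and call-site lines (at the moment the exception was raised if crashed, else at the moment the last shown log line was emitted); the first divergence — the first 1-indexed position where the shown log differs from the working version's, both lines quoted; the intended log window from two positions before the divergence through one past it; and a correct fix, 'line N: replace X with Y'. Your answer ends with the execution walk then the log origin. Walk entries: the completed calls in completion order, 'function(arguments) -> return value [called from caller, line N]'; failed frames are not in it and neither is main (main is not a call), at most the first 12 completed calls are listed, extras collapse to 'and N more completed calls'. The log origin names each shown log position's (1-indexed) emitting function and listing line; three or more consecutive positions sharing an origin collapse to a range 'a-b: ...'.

Answer: the defect is in fold_scores at line 2.
The tell: Position 10 is the first bad log line: 'checkpoint: 0' should read 'descend: n=3 acc=0'.
Call chain: main.
First divergence: at position 10 the run shows 'checkpoint: 0' where the working version logs 'descend: n=3 acc=0'.
Intended log window:
  8: scan_readings returns 3
  9: intermediate pair 3, 3
  10: descend: n=3 acc=0
  11: descend: n=1 acc=3
Execution walk:
  scan_readings([6, 7, 6, 6]) -> 3  [called from grade_run, line 19]
  fold_scores(3, 0) -> 0  [called from grade_run, line 22]
  grade_run([6, 7, 6, 6]) -> 0  [called from main, line 28]
Log origin:
  1 — main, line 27
  2 — grade_run, line 18
  3 — scan_readings, line 8
  4-7 — scan_readings, line 13
  8 — scan_readings, line 14
  9 — grade_run, line 21
  10 — main, line 29
A correct fix: line 2: replace `>` with `<=`.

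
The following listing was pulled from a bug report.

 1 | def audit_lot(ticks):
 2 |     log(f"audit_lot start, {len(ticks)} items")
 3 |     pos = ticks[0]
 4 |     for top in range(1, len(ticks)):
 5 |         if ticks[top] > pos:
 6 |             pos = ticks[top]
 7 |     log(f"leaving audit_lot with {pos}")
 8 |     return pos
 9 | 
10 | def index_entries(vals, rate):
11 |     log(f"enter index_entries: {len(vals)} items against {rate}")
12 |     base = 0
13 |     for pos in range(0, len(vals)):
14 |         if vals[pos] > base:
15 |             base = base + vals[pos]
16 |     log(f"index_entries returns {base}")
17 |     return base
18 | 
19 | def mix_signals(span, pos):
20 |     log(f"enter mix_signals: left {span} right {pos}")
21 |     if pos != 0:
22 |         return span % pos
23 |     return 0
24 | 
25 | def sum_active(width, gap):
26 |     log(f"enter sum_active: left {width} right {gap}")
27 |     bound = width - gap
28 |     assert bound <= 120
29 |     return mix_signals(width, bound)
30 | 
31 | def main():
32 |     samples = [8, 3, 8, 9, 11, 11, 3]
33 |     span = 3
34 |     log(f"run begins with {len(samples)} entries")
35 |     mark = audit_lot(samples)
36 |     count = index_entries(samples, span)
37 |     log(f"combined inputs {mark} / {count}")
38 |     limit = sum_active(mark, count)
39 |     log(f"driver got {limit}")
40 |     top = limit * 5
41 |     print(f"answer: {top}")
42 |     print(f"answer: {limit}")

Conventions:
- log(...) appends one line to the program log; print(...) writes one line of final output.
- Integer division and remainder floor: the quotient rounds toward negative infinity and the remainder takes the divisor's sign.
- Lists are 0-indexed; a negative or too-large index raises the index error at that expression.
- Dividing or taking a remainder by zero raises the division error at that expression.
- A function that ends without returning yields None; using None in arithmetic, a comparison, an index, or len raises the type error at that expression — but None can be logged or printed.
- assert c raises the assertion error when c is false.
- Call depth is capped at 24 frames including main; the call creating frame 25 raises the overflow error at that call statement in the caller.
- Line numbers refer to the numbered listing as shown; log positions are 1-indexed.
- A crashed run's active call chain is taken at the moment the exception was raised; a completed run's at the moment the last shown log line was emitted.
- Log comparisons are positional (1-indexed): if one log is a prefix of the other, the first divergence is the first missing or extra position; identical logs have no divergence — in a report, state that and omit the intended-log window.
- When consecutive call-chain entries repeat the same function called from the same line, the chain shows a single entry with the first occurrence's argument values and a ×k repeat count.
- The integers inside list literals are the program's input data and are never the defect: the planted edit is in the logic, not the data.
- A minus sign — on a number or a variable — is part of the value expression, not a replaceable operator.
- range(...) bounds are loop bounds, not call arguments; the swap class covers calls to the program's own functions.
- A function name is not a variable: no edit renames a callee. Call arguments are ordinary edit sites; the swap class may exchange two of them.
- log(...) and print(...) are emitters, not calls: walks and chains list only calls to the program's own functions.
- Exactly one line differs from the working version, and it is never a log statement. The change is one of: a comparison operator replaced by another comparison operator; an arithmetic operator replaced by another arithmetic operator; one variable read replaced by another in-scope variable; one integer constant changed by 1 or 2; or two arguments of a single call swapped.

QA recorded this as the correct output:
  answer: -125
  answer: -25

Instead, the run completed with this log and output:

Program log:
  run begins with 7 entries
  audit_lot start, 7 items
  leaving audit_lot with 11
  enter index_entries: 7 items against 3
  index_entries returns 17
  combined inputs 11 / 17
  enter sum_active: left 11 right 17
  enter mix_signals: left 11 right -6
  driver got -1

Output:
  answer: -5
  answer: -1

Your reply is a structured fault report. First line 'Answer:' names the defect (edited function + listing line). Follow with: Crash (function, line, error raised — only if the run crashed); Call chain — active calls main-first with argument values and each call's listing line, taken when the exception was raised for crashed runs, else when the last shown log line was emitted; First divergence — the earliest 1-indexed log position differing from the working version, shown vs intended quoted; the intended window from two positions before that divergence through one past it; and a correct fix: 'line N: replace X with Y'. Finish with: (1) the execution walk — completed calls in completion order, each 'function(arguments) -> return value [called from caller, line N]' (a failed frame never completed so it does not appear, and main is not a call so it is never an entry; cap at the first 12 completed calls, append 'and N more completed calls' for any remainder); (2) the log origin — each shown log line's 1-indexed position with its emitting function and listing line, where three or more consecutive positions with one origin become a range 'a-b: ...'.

Answer: the defect is in index_entries at line 14.
Core observation: Log line 5 is where behavior first shows: 'index_entries returns 17' appears instead of 'index_entries returns 47'.
Call chain: main.
First divergence: position 5 — shown 'index_entries returns 17', intended 'index_entries returns 47'.
Intended log window:
  3: leaving audit_lot with 11
  4: enter index_entries: 7 items against 3
  5: index_entries returns 47
  6: combined inputs 11 / 47
Execution walk:
  audit_lot([8, 3, 8, 9, 11, 11, 3]) -> 11  [called from main, line 35]
  index_entries([8, 3, 8, 9, 11, 11, 3], 3) -> 17  [called from main, line 36]
  mix_signals(11, -6) -> -1  [called from sum_active, line 29]
  sum_active(11, 17) -> -1  [called from main, line 38]
Origin of each log line:
  1: from main, line 34
  2: from audit_lot, line 2
  3: from audit_lot, line 7
  4: from index_entries, line 11
  5: from index_entries, line 16
  6: from main, line 37
  7: from sum_active, line 26
  8: from mix_signals, line 20
  9: from main, line 39
A correct fix: line 14: replace `base` with `rate`.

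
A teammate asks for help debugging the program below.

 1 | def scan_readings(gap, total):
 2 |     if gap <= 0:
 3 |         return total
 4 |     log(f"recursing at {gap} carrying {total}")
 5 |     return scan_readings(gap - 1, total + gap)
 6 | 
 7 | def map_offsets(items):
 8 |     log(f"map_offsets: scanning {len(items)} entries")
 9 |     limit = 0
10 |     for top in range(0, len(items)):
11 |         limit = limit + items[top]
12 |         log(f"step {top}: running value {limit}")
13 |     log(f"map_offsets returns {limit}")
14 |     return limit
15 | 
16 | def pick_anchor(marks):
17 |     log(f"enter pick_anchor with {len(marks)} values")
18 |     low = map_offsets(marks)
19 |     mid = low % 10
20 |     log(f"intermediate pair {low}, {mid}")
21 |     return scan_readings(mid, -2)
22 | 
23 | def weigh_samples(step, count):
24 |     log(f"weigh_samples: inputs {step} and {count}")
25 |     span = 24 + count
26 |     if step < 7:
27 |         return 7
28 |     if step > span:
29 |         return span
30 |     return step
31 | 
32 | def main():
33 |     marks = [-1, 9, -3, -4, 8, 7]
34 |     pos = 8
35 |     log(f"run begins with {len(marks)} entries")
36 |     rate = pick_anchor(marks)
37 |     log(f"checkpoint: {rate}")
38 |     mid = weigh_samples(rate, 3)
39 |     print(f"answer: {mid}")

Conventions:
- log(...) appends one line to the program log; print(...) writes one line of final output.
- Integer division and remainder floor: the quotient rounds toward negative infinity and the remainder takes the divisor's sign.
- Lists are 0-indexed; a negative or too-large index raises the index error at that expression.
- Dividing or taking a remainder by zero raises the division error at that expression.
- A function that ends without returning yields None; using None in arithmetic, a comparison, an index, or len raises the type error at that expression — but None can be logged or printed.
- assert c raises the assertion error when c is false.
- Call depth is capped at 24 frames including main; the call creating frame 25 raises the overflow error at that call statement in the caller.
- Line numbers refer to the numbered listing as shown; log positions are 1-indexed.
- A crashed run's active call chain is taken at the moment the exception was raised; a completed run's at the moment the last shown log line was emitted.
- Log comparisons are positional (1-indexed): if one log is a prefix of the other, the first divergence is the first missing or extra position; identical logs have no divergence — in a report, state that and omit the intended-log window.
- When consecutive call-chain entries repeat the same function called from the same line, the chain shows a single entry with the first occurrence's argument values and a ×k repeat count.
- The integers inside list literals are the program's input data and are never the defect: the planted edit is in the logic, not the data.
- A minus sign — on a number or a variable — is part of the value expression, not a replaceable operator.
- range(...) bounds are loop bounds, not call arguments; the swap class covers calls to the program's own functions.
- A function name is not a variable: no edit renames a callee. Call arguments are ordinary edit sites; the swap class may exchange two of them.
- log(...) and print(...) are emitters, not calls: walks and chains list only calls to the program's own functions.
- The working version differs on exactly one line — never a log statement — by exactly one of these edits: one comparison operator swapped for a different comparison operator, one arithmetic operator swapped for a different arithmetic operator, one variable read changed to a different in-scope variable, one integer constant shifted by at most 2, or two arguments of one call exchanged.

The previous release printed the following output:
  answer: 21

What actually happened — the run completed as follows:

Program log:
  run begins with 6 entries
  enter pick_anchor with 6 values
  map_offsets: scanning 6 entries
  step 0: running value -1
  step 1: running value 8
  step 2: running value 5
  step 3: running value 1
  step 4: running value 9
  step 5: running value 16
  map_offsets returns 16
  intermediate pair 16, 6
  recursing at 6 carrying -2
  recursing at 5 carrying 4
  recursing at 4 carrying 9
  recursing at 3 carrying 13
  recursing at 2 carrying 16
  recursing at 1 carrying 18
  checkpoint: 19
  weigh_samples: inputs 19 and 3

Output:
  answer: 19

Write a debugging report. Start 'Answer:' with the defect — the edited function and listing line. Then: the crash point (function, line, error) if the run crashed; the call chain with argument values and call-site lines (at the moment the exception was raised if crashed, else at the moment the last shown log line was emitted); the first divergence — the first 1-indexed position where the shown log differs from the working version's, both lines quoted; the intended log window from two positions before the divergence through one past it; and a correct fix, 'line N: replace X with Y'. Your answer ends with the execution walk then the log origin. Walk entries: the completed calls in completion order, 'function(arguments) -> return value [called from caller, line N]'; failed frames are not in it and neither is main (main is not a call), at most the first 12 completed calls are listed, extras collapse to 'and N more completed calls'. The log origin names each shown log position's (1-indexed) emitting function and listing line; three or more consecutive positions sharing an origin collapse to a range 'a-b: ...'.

Answer: the defect is in pick_anchor at line 21.
Key fact: Log line 12 is where behavior first shows: 'recursing at 6 carrying -2' appears instead of 'recursing at 6 carrying 0'.
Call chain: main -> weigh_samples(19, 3) (called at line 38).
First divergence: position 12 — the shown line 'recursing at 6 carrying -2' should read 'recursing at 6 carrying 0'.
Intended log window:
  10: map_offsets returns 16
  11: intermediate pair 16, 6
  12: recursing at 6 carrying 0
  13: recursing at 5 carrying 6
Execution walk:
  map_offsets([-1, 9, -3, -4, 8, 7]) -> 16  [called from pick_anchor, line 18]
  scan_readings(0, 19) -> 19  [called from scan_readings, line 5]
  scan_readings(1, 18) -> 19  [called from scan_readings, line 5]
  scan_readings(2, 16) -> 19  [called from scan_readings, line 5]
  scan_readings(3, 13) -> 19  [called from scan_readings, line 5]
  scan_readings(4, 9) -> 19  [called from scan_readings, line 5]
  scan_readings(5, 4) -> 19  [called from scan_readings, line 5]
  scan_readings(6, -2) -> 19  [called from pick_anchor, line 21]
  pick_anchor([-1, 9, -3, -4, 8, 7]) -> 19  [called from main, line 36]
  weigh_samples(19, 3) -> 19  [called from main, line 38]
Log origins:
  1: emitted by main (line 35)
  2: emitted by pick_anchor (line 17)
  3: emitted by map_offsets (line 8)
  4-9: emitted by map_offsets (line 12)
  10: emitted by map_offsets (line 13)
  11: emitted by pick_anchor (line 20)
  12-17: emitted by scan_readings (line 4)
  18: emitted by main (line 37)
  19: emitted by weigh_samples (line 24)
A correct fix: line 21: replace `-2` with `0`.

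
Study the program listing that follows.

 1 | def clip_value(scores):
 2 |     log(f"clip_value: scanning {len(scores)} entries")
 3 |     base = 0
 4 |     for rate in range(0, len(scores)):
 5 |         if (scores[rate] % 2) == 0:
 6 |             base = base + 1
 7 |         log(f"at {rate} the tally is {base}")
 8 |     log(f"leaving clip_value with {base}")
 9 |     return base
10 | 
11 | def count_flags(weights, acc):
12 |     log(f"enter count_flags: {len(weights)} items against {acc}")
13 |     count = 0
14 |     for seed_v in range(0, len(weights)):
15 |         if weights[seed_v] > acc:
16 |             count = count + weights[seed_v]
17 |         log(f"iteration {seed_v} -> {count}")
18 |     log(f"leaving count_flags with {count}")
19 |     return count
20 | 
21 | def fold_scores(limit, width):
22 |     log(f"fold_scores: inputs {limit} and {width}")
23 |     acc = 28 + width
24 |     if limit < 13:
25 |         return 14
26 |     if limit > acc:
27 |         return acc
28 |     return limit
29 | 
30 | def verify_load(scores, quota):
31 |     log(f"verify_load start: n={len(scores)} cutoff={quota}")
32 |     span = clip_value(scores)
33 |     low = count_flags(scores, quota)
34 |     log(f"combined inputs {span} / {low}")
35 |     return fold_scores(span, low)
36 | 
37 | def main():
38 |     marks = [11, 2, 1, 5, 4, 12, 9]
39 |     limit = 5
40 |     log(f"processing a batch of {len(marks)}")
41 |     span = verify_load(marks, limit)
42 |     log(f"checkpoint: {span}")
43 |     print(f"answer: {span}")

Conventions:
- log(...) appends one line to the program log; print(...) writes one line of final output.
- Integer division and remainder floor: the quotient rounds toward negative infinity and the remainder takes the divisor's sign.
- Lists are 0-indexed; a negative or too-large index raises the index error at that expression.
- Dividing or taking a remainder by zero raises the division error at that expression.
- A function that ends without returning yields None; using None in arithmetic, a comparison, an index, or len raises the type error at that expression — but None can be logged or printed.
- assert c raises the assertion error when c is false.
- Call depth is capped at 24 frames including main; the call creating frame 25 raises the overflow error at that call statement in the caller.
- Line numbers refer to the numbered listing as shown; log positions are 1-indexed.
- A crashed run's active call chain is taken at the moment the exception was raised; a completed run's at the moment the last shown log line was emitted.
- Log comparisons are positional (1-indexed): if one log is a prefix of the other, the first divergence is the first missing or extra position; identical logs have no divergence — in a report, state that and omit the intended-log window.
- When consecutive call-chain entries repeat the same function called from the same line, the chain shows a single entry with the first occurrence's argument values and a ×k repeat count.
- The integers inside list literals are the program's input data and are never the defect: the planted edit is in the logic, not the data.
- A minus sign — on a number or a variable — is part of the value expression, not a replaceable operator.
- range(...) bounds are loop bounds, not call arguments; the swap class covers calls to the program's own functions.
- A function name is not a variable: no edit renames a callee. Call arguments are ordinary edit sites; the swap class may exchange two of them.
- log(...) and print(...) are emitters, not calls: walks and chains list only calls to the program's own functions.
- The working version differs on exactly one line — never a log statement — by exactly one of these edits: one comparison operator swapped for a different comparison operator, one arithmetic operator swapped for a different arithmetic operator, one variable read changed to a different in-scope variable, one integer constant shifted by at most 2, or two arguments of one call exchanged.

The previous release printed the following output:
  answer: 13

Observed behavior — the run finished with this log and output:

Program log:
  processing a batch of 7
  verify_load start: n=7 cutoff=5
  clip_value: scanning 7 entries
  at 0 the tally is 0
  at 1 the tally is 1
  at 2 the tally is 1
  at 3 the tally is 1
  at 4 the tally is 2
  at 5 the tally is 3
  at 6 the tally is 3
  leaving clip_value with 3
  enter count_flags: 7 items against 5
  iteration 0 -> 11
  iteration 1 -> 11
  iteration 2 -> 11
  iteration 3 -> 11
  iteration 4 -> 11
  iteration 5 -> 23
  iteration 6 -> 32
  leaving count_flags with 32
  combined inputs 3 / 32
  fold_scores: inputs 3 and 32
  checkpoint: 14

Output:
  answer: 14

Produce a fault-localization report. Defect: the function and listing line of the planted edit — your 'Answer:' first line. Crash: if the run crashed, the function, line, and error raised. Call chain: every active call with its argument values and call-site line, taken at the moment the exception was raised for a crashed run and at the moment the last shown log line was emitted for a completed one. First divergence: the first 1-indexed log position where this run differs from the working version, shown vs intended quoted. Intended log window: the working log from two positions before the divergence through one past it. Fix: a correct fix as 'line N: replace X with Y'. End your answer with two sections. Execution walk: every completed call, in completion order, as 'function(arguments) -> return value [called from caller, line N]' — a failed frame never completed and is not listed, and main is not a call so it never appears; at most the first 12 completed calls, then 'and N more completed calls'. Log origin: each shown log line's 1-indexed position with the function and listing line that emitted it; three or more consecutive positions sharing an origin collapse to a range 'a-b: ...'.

Answer: the defect is in fold_scores at line 25.
Key fact: The log first diverges at position 23: the faulty run prints 'checkpoint: 14' where the working version prints 'checkpoint: 13'.
Call chain: main.
First divergence: position 23; shown 'checkpoint: 14' vs intended 'checkpoint: 13'.
Intended log window:
  21: combined inputs 3 / 32
  22: fold_scores: inputs 3 and 32
  23: checkpoint: 13
Execution walk:
  clip_value([11, 2, 1, 5, 4, 12, 9]) -> 3  [called from verify_load, line 32]
  count_flags([11, 2, 1, 5, 4, 12, 9], 5) -> 32  [called from verify_load, line 33]
  fold_scores(3, 32) -> 14  [called from verify_load, line 35]
  verify_load([11, 2, 1, 5, 4, 12, 9], 5) -> 14  [called from main, line 41]
Origin of each log line:
  1: logged in main at line 40
  2: logged in verify_load at line 31
  3: logged in clip_value at line 2
  4-10: logged in clip_value at line 7
  11: logged in clip_value at line 8
  12: logged in count_flags at line 12
  13-19: logged in count_flags at line 17
  20: logged in count_flags at line 18
  21: logged in verify_load at line 34
  22: logged in fold_scores at line 22
  23: logged in main at line 42
A correct fix: line 25: replace `14` with `13`.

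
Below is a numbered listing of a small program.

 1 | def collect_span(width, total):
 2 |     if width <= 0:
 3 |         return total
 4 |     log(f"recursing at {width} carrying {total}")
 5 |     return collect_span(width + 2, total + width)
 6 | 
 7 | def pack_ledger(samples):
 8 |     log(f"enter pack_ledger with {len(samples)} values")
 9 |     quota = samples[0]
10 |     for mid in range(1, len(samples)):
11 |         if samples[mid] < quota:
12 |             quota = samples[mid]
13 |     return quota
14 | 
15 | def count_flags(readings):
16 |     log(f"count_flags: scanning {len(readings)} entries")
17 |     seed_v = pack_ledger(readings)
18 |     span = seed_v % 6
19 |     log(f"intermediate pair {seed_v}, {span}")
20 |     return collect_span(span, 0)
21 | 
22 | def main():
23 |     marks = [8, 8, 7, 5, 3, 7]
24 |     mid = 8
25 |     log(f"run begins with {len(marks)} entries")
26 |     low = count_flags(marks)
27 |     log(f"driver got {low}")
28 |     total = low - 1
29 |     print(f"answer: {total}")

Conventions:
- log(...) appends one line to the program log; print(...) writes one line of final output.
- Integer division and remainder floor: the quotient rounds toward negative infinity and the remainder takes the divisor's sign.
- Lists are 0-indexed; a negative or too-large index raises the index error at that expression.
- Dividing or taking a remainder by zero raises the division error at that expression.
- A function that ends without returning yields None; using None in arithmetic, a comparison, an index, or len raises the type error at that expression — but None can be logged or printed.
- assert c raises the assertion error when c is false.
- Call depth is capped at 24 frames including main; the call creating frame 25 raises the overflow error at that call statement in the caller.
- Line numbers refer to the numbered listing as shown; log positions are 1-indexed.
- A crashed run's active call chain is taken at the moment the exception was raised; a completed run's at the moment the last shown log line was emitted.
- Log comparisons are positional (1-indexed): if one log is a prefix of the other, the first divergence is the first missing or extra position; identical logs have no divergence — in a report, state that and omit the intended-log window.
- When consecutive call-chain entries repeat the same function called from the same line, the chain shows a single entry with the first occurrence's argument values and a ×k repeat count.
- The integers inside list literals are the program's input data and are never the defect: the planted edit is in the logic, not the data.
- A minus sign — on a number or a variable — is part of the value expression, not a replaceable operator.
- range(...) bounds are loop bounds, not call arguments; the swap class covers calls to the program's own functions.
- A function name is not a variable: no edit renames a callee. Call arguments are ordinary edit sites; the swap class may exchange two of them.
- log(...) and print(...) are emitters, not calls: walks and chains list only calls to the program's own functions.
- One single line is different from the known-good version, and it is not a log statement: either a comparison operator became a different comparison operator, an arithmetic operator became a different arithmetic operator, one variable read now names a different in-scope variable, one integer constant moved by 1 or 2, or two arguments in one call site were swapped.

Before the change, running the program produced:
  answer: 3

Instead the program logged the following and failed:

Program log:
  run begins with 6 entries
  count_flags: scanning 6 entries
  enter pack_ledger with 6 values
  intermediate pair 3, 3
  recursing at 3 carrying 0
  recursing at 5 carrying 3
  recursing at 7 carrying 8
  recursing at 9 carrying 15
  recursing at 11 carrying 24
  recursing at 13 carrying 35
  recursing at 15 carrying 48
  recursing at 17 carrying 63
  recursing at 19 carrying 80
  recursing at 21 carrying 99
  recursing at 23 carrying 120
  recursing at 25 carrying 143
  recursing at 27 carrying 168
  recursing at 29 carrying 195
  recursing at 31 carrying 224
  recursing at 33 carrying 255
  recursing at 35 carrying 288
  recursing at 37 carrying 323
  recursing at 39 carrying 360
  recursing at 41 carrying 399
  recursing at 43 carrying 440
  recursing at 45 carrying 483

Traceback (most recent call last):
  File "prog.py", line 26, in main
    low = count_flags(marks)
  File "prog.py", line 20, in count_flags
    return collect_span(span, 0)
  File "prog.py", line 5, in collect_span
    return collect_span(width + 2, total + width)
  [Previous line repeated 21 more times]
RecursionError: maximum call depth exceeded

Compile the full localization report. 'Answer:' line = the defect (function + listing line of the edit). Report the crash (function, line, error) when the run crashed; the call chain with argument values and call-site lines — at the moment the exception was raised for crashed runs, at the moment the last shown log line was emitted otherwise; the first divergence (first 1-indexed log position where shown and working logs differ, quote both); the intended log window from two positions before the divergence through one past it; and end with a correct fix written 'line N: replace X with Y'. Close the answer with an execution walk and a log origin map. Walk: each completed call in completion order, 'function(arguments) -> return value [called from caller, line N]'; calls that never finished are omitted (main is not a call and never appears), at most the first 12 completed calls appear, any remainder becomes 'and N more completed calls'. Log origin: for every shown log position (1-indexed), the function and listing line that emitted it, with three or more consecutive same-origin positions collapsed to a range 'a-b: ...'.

Answer: the defect is in collect_span at line 5.
Key fact: Position 6 is the first bad log line: 'recursing at 5 carrying 3' should read 'recursing at 1 carrying 3'.
Crash: collect_span, line 5, RecursionError.
Call chain: main -> count_flags([8, 8, 7, 5, 3, 7]) (called at line 26) -> collect_span(3, 0) (called at line 20) -> collect_span(5, 3) (called at line 5) ×21.
First divergence: position 6 — shown 'recursing at 5 carrying 3', intended 'recursing at 1 carrying 3'.
Intended log window:
  4: intermediate pair 3, 3
  5: recursing at 3 carrying 0
  6: recursing at 1 carrying 3
  7: driver got 4
Execution walk:
  pack_ledger([8, 8, 7, 5, 3, 7]) -> 3  [called from count_flags, line 17]
Log origin:
  1: emitted by main (line 25)
  2: emitted by count_flags (line 16)
  3: emitted by pack_ledger (line 8)
  4: emitted by count_flags (line 19)
  5-26: emitted by collect_span (line 4)
A correct fix: line 5: replace `width + 2` with `width - 2`.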